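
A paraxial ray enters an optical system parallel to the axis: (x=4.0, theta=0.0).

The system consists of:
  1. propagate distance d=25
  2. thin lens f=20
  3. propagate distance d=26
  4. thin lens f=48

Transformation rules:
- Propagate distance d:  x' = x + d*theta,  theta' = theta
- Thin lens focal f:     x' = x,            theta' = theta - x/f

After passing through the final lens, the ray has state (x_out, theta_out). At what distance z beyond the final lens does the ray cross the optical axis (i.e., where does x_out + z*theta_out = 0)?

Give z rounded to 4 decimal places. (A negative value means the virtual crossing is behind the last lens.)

Answer: -6.8571

Derivation:
Initial: x=4.0000 theta=0.0000
After 1 (propagate distance d=25): x=4.0000 theta=0.0000
After 2 (thin lens f=20): x=4.0000 theta=-0.2000
After 3 (propagate distance d=26): x=-1.2000 theta=-0.2000
After 4 (thin lens f=48): x=-1.2000 theta=-0.1750
z_focus = -x_out/theta_out = -(-1.2000)/(-0.1750) = -48/7 ≈ -6.8571
Rounded to 4 decimal places: z = -6.8571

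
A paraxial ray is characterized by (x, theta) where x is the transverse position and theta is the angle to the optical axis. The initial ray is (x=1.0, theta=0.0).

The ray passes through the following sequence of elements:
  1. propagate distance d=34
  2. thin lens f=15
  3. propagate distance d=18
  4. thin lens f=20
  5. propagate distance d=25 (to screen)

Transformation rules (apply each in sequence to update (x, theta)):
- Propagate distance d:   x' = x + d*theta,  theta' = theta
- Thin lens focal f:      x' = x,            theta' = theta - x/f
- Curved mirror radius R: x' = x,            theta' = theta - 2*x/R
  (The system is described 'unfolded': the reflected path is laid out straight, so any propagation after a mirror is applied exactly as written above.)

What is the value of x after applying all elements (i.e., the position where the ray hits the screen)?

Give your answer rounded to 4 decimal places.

Initial: x=1.0000 theta=0.0000
After 1 (propagate distance d=34): x=1.0000 theta=0.0000
After 2 (thin lens f=15): x=1.0000 theta=-1/15 (≈-0.0667)
After 3 (propagate distance d=18): x=-0.2000 theta=-1/15 (≈-0.0667)
After 4 (thin lens f=20): x=-0.2000 theta=-17/300 (≈-0.0567)
After 5 (propagate distance d=25 (to screen)): x=-97/60 (≈-1.6167) theta=-17/300 (≈-0.0567)
Rounded to 4 decimal places: x = -1.6167

Answer: -1.6167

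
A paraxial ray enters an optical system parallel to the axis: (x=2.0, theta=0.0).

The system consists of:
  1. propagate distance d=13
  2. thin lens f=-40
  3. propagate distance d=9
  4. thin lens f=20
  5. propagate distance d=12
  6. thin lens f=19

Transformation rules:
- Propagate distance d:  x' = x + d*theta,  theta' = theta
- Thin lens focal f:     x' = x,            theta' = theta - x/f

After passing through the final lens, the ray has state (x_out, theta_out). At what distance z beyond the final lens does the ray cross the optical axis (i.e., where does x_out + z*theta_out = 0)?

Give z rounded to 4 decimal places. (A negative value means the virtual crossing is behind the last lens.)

Initial: x=2.0000 theta=0.0000
After 1 (propagate distance d=13): x=2.0000 theta=0.0000
After 2 (thin lens f=-40): x=2.0000 theta=0.0500
After 3 (propagate distance d=9): x=2.4500 theta=0.0500
After 4 (thin lens f=20): x=2.4500 theta=-0.0725
After 5 (propagate distance d=12): x=1.5800 theta=-0.0725
After 6 (thin lens f=19): x=1.5800 theta=-1183/7600 (≈-0.1557)
z_focus = -x_out/theta_out = -(1.5800)/(-1183/7600) = 12008/1183 ≈ 10.1505
Rounded to 4 decimal places: z = 10.1505

Answer: 10.1505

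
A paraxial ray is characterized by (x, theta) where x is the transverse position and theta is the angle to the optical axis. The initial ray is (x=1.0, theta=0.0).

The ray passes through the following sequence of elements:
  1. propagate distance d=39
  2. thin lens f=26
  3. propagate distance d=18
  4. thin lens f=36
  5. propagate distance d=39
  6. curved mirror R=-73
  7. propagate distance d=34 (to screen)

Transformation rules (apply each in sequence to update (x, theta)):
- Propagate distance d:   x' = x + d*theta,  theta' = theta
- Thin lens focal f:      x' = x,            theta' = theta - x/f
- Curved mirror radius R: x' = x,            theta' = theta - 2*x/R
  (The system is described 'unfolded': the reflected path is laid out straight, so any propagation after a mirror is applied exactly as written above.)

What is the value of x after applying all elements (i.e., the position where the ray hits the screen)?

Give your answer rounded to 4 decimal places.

Initial: x=1.0000 theta=0.0000
After 1 (propagate distance d=39): x=1.0000 theta=0.0000
After 2 (thin lens f=26): x=1.0000 theta=-1/26 (≈-0.0385)
After 3 (propagate distance d=18): x=4/13 (≈0.3077) theta=-1/26 (≈-0.0385)
After 4 (thin lens f=36): x=4/13 (≈0.3077) theta=-11/234 (≈-0.0470)
After 5 (propagate distance d=39): x=-119/78 (≈-1.5256) theta=-11/234 (≈-0.0470)
After 6 (curved mirror R=-73): x=-119/78 (≈-1.5256) theta=-1517/17082 (≈-0.0888)
After 7 (propagate distance d=34 (to screen)): x=-77639/17082 (≈-4.5451) theta=-1517/17082 (≈-0.0888)
Rounded to 4 decimal places: x = -4.5451

Answer: -4.5451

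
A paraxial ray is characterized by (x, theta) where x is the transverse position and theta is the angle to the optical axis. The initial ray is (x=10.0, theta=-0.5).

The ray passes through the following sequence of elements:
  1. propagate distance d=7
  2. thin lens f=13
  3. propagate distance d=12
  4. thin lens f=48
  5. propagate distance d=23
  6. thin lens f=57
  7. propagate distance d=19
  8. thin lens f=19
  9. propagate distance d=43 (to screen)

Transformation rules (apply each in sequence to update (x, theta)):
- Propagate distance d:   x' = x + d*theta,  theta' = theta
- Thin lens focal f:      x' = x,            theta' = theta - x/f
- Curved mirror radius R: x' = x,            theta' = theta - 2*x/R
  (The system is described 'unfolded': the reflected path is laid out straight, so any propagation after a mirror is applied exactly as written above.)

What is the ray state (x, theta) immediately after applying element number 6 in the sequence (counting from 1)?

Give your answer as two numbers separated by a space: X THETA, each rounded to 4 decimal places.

Initial: x=10.0000 theta=-0.5000
After 1 (propagate distance d=7): x=6.5000 theta=-0.5000
After 2 (thin lens f=13): x=6.5000 theta=-1.0000
After 3 (propagate distance d=12): x=-5.5000 theta=-1.0000
After 4 (thin lens f=48): x=-5.5000 theta=-85/96 (≈-0.8854)
After 5 (propagate distance d=23): x=-2483/96 (≈-25.8646) theta=-85/96 (≈-0.8854)
After 6 (thin lens f=57): x=-2483/96 (≈-25.8646) theta=-1181/2736 (≈-0.4317)
Rounded to 4 decimal places: x = -25.8646, theta = -0.4317

Answer: -25.8646 -0.4317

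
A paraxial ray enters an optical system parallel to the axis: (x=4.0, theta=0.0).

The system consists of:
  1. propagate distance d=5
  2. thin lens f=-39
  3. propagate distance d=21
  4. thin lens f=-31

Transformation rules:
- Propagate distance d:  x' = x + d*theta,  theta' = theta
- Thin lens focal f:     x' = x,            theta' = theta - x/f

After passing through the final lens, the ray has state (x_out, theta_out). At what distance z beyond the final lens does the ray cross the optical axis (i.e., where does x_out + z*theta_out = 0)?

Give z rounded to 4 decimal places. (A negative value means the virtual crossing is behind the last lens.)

Answer: -20.4396

Derivation:
Initial: x=4.0000 theta=0.0000
After 1 (propagate distance d=5): x=4.0000 theta=0.0000
After 2 (thin lens f=-39): x=4.0000 theta=4/39 (≈0.1026)
After 3 (propagate distance d=21): x=80/13 (≈6.1538) theta=4/39 (≈0.1026)
After 4 (thin lens f=-31): x=80/13 (≈6.1538) theta=28/93 (≈0.3011)
z_focus = -x_out/theta_out = -(80/13)/(28/93) = -1860/91 ≈ -20.4396
Rounded to 4 decimal places: z = -20.4396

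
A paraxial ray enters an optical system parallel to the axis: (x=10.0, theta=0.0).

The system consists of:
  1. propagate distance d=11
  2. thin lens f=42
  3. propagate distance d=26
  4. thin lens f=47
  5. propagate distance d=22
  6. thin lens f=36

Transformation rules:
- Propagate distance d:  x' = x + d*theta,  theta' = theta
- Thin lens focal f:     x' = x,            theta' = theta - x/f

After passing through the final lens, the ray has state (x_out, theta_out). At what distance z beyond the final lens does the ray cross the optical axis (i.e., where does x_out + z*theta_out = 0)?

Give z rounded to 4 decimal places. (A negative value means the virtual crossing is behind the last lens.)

Answer: -13.9682

Derivation:
Initial: x=10.0000 theta=0.0000
After 1 (propagate distance d=11): x=10.0000 theta=0.0000
After 2 (thin lens f=42): x=10.0000 theta=-5/21 (≈-0.2381)
After 3 (propagate distance d=26): x=80/21 (≈3.8095) theta=-5/21 (≈-0.2381)
After 4 (thin lens f=47): x=80/21 (≈3.8095) theta=-15/47 (≈-0.3191)
After 5 (propagate distance d=22): x=-3170/987 (≈-3.2118) theta=-15/47 (≈-0.3191)
After 6 (thin lens f=36): x=-3170/987 (≈-3.2118) theta=-4085/17766 (≈-0.2299)
z_focus = -x_out/theta_out = -(-3170/987)/(-4085/17766) = -11412/817 ≈ -13.9682
Rounded to 4 decimal places: z = -13.9682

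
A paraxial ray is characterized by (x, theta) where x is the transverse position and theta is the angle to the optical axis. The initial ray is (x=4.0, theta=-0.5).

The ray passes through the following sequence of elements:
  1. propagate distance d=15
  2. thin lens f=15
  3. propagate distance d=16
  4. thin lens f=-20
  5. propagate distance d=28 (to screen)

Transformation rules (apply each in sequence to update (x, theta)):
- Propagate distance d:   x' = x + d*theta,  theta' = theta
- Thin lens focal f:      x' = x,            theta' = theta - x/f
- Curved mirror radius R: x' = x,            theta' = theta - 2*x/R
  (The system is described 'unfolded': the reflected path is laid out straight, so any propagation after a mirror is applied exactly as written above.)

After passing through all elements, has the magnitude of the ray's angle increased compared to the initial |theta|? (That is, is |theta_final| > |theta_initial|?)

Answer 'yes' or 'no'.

Initial: x=4.0000 theta=-0.5000
After 1 (propagate distance d=15): x=-3.5000 theta=-0.5000
After 2 (thin lens f=15): x=-3.5000 theta=-4/15 (≈-0.2667)
After 3 (propagate distance d=16): x=-233/30 (≈-7.7667) theta=-4/15 (≈-0.2667)
After 4 (thin lens f=-20): x=-233/30 (≈-7.7667) theta=-0.6550
After 5 (propagate distance d=28 (to screen)): x=-1958/75 (≈-26.1067) theta=-0.6550
|theta_initial|=0.5000 |theta_final|=0.6550 -> increased

Answer: yes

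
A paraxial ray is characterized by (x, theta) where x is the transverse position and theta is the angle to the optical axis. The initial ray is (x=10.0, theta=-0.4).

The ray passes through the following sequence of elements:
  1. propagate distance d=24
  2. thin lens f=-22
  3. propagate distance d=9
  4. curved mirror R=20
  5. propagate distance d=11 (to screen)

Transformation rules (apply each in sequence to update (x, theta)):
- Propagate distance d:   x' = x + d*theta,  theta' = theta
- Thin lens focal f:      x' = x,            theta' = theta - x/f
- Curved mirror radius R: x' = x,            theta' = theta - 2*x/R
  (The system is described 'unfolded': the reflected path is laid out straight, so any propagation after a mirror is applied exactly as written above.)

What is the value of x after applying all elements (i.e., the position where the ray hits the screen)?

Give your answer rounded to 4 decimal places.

Answer: -3.8964

Derivation:
Initial: x=10.0000 theta=-0.4000
After 1 (propagate distance d=24): x=0.4000 theta=-0.4000
After 2 (thin lens f=-22): x=0.4000 theta=-21/55 (≈-0.3818)
After 3 (propagate distance d=9): x=-167/55 (≈-3.0364) theta=-21/55 (≈-0.3818)
After 4 (curved mirror R=20): x=-167/55 (≈-3.0364) theta=-43/550 (≈-0.0782)
After 5 (propagate distance d=11 (to screen)): x=-2143/550 (≈-3.8964) theta=-43/550 (≈-0.0782)
Rounded to 4 decimal places: x = -3.8964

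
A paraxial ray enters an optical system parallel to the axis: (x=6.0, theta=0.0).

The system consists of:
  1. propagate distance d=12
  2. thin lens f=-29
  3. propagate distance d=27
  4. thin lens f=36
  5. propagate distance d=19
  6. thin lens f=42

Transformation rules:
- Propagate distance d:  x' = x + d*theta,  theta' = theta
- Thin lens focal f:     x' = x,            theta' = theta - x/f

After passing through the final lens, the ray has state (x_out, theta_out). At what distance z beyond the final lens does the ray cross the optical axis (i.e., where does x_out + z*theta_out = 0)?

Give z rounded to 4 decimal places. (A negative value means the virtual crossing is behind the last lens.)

Initial: x=6.0000 theta=0.0000
After 1 (propagate distance d=12): x=6.0000 theta=0.0000
After 2 (thin lens f=-29): x=6.0000 theta=6/29 (≈0.2069)
After 3 (propagate distance d=27): x=336/29 (≈11.5862) theta=6/29 (≈0.2069)
After 4 (thin lens f=36): x=336/29 (≈11.5862) theta=-10/87 (≈-0.1149)
After 5 (propagate distance d=19): x=818/87 (≈9.4023) theta=-10/87 (≈-0.1149)
After 6 (thin lens f=42): x=818/87 (≈9.4023) theta=-619/1827 (≈-0.3388)
z_focus = -x_out/theta_out = -(818/87)/(-619/1827) = 17178/619 ≈ 27.7512
Rounded to 4 decimal places: z = 27.7512

Answer: 27.7512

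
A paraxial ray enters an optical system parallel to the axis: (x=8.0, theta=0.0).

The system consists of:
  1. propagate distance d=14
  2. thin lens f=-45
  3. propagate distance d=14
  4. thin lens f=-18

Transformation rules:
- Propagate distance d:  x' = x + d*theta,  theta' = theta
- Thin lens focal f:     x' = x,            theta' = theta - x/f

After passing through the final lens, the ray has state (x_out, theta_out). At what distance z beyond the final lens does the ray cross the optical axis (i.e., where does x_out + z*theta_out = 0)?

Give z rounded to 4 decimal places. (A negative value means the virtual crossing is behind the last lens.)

Answer: -13.7922

Derivation:
Initial: x=8.0000 theta=0.0000
After 1 (propagate distance d=14): x=8.0000 theta=0.0000
After 2 (thin lens f=-45): x=8.0000 theta=8/45 (≈0.1778)
After 3 (propagate distance d=14): x=472/45 (≈10.4889) theta=8/45 (≈0.1778)
After 4 (thin lens f=-18): x=472/45 (≈10.4889) theta=308/405 (≈0.7605)
z_focus = -x_out/theta_out = -(472/45)/(308/405) = -1062/77 ≈ -13.7922
Rounded to 4 decimal places: z = -13.7922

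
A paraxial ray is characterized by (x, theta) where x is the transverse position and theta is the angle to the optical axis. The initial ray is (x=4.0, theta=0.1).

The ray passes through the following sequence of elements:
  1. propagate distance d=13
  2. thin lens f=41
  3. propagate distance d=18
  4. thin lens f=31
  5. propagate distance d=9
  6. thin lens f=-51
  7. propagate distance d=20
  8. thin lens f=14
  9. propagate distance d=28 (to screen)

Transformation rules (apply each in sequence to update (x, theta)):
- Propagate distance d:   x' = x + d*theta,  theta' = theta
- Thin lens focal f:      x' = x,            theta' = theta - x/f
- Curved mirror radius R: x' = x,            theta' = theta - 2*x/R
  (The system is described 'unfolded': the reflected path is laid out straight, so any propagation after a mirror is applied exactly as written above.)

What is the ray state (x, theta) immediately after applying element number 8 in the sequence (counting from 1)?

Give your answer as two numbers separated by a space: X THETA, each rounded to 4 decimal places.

Initial: x=4.0000 theta=0.1000
After 1 (propagate distance d=13): x=5.3000 theta=0.1000
After 2 (thin lens f=41): x=5.3000 theta=-6/205 (≈-0.0293)
After 3 (propagate distance d=18): x=1957/410 (≈4.7732) theta=-6/205 (≈-0.0293)
After 4 (thin lens f=31): x=1957/410 (≈4.7732) theta=-2329/12710 (≈-0.1832)
After 5 (propagate distance d=9): x=19853/6355 (≈3.1240) theta=-2329/12710 (≈-0.1832)
After 6 (thin lens f=-51): x=19853/6355 (≈3.1240) theta=-79073/648210 (≈-0.1220)
After 7 (propagate distance d=20): x=221773/324105 (≈0.6843) theta=-79073/648210 (≈-0.1220)
After 8 (thin lens f=14): x=221773/324105 (≈0.6843) theta=-129214/756245 (≈-0.1709)
Rounded to 4 decimal places: x = 0.6843, theta = -0.1709

Answer: 0.6843 -0.1709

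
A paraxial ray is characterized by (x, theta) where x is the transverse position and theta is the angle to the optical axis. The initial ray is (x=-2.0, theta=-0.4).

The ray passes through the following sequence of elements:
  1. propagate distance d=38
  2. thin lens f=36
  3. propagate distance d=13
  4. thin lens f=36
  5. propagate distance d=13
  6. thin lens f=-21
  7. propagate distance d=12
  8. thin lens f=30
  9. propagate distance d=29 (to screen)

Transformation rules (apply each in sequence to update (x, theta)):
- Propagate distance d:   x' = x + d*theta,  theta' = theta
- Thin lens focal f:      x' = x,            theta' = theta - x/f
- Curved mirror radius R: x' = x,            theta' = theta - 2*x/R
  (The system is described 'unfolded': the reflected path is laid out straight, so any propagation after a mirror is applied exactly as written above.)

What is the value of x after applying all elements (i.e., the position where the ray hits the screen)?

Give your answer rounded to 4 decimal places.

Initial: x=-2.0000 theta=-0.4000
After 1 (propagate distance d=38): x=-17.2000 theta=-0.4000
After 2 (thin lens f=36): x=-17.2000 theta=7/90 (≈0.0778)
After 3 (propagate distance d=13): x=-1457/90 (≈-16.1889) theta=7/90 (≈0.0778)
After 4 (thin lens f=36): x=-1457/90 (≈-16.1889) theta=1709/3240 (≈0.5275)
After 5 (propagate distance d=13): x=-6047/648 (≈-9.3318) theta=1709/3240 (≈0.5275)
After 6 (thin lens f=-21): x=-6047/648 (≈-9.3318) theta=2827/34020 (≈0.0831)
After 7 (propagate distance d=12): x=-189029/22680 (≈-8.3346) theta=2827/34020 (≈0.0831)
After 8 (thin lens f=30): x=-189029/22680 (≈-8.3346) theta=245569/680400 (≈0.3609)
After 9 (propagate distance d=29 (to screen)): x=207233/97200 (≈2.1320) theta=245569/680400 (≈0.3609)
Rounded to 4 decimal places: x = 2.1320

Answer: 2.1320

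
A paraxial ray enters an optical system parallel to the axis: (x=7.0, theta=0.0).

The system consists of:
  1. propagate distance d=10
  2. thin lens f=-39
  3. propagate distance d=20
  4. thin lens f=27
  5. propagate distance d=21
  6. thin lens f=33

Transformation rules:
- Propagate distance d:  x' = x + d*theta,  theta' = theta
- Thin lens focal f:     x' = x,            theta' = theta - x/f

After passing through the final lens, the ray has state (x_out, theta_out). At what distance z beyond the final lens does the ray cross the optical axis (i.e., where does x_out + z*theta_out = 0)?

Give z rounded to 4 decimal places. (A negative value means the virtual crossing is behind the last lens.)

Initial: x=7.0000 theta=0.0000
After 1 (propagate distance d=10): x=7.0000 theta=0.0000
After 2 (thin lens f=-39): x=7.0000 theta=7/39 (≈0.1795)
After 3 (propagate distance d=20): x=413/39 (≈10.5897) theta=7/39 (≈0.1795)
After 4 (thin lens f=27): x=413/39 (≈10.5897) theta=-224/1053 (≈-0.2127)
After 5 (propagate distance d=21): x=2149/351 (≈6.1225) theta=-224/1053 (≈-0.2127)
After 6 (thin lens f=33): x=2149/351 (≈6.1225) theta=-4613/11583 (≈-0.3983)
z_focus = -x_out/theta_out = -(2149/351)/(-4613/11583) = 10131/659 ≈ 15.3733
Rounded to 4 decimal places: z = 15.3733

Answer: 15.3733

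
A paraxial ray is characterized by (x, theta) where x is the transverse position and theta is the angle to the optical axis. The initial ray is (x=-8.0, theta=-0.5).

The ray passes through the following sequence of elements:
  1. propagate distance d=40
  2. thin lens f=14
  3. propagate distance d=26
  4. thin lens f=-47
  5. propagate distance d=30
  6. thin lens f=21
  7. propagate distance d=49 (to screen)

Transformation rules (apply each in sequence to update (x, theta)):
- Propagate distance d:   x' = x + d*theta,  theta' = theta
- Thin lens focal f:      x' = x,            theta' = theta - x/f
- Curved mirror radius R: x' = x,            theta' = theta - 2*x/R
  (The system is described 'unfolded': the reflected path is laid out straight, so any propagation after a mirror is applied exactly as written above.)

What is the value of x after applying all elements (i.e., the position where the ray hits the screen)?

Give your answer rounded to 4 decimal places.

Initial: x=-8.0000 theta=-0.5000
After 1 (propagate distance d=40): x=-28.0000 theta=-0.5000
After 2 (thin lens f=14): x=-28.0000 theta=1.5000
After 3 (propagate distance d=26): x=11.0000 theta=1.5000
After 4 (thin lens f=-47): x=11.0000 theta=163/94 (≈1.7340)
After 5 (propagate distance d=30): x=2962/47 (≈63.0213) theta=163/94 (≈1.7340)
After 6 (thin lens f=21): x=2962/47 (≈63.0213) theta=-2501/1974 (≈-1.2670)
After 7 (propagate distance d=49 (to screen)): x=265/282 (≈0.9397) theta=-2501/1974 (≈-1.2670)
Rounded to 4 decimal places: x = 0.9397

Answer: 0.9397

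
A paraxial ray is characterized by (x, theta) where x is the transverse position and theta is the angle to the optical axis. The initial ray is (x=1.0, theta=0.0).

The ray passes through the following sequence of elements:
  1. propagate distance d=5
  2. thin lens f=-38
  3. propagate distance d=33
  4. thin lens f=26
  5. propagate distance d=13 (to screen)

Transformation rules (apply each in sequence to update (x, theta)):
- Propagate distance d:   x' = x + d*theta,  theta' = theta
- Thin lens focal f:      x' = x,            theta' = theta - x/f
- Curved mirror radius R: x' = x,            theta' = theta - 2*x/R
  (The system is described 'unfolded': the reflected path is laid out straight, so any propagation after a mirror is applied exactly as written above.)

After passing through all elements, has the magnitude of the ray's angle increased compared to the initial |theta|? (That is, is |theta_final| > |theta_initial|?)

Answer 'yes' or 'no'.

Initial: x=1.0000 theta=0.0000
After 1 (propagate distance d=5): x=1.0000 theta=0.0000
After 2 (thin lens f=-38): x=1.0000 theta=1/38 (≈0.0263)
After 3 (propagate distance d=33): x=71/38 (≈1.8684) theta=1/38 (≈0.0263)
After 4 (thin lens f=26): x=71/38 (≈1.8684) theta=-45/988 (≈-0.0455)
After 5 (propagate distance d=13 (to screen)): x=97/76 (≈1.2763) theta=-45/988 (≈-0.0455)
|theta_initial|=0.0000 |theta_final|=45/988 (≈0.0455) -> increased

Answer: yes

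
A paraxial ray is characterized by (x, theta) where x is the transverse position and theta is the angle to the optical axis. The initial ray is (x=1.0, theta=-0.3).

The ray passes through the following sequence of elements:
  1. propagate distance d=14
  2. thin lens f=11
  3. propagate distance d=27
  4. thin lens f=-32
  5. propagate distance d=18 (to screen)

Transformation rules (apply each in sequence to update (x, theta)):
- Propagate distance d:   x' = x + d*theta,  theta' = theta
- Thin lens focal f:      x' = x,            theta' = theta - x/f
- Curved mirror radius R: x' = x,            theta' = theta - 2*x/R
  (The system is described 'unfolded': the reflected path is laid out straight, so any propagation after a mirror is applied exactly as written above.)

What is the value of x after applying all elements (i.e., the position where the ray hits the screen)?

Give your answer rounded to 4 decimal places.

Answer: -5.5472

Derivation:
Initial: x=1.0000 theta=-0.3000
After 1 (propagate distance d=14): x=-3.2000 theta=-0.3000
After 2 (thin lens f=11): x=-3.2000 theta=-1/110 (≈-0.0091)
After 3 (propagate distance d=27): x=-379/110 (≈-3.4455) theta=-1/110 (≈-0.0091)
After 4 (thin lens f=-32): x=-379/110 (≈-3.4455) theta=-411/3520 (≈-0.1168)
After 5 (propagate distance d=18 (to screen)): x=-9763/1760 (≈-5.5472) theta=-411/3520 (≈-0.1168)
Rounded to 4 decimal places: x = -5.5472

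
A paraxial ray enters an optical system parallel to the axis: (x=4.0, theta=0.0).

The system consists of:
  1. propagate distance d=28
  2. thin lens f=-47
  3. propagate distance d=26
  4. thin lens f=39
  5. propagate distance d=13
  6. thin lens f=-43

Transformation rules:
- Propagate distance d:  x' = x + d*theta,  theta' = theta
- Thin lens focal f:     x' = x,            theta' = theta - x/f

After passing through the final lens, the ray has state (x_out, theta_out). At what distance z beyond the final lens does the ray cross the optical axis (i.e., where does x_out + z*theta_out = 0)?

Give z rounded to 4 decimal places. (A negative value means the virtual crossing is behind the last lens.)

Initial: x=4.0000 theta=0.0000
After 1 (propagate distance d=28): x=4.0000 theta=0.0000
After 2 (thin lens f=-47): x=4.0000 theta=4/47 (≈0.0851)
After 3 (propagate distance d=26): x=292/47 (≈6.2128) theta=4/47 (≈0.0851)
After 4 (thin lens f=39): x=292/47 (≈6.2128) theta=-136/1833 (≈-0.0742)
After 5 (propagate distance d=13): x=740/141 (≈5.2482) theta=-136/1833 (≈-0.0742)
After 6 (thin lens f=-43): x=740/141 (≈5.2482) theta=3772/78819 (≈0.0479)
z_focus = -x_out/theta_out = -(740/141)/(3772/78819) = -103415/943 ≈ -109.6660
Rounded to 4 decimal places: z = -109.6660

Answer: -109.6660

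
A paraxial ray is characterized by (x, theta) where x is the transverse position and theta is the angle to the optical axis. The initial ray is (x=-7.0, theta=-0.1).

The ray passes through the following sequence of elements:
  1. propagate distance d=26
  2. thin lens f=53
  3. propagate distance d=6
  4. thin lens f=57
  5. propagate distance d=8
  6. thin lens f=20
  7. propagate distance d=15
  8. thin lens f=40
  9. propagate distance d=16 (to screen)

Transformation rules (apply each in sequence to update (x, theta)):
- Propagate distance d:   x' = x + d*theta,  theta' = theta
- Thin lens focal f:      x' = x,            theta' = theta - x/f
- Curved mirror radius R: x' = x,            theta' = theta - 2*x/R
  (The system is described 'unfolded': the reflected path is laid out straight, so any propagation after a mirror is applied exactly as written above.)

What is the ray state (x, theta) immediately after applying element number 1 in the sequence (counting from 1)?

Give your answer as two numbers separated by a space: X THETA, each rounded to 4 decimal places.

Initial: x=-7.0000 theta=-0.1000
After 1 (propagate distance d=26): x=-9.6000 theta=-0.1000
Rounded to 4 decimal places: x = -9.6000, theta = -0.1000

Answer: -9.6000 -0.1000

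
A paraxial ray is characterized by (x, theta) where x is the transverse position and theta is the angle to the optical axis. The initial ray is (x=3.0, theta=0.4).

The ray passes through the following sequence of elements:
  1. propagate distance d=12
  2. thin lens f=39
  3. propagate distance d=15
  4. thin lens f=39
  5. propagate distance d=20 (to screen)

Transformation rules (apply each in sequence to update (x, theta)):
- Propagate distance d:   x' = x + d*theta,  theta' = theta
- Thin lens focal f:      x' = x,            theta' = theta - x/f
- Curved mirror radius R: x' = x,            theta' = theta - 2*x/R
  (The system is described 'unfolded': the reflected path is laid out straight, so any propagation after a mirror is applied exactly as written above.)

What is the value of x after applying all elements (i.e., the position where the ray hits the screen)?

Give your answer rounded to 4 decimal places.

Answer: 9.2615

Derivation:
Initial: x=3.0000 theta=0.4000
After 1 (propagate distance d=12): x=7.8000 theta=0.4000
After 2 (thin lens f=39): x=7.8000 theta=0.2000
After 3 (propagate distance d=15): x=10.8000 theta=0.2000
After 4 (thin lens f=39): x=10.8000 theta=-1/13 (≈-0.0769)
After 5 (propagate distance d=20 (to screen)): x=602/65 (≈9.2615) theta=-1/13 (≈-0.0769)
Rounded to 4 decimal places: x = 9.2615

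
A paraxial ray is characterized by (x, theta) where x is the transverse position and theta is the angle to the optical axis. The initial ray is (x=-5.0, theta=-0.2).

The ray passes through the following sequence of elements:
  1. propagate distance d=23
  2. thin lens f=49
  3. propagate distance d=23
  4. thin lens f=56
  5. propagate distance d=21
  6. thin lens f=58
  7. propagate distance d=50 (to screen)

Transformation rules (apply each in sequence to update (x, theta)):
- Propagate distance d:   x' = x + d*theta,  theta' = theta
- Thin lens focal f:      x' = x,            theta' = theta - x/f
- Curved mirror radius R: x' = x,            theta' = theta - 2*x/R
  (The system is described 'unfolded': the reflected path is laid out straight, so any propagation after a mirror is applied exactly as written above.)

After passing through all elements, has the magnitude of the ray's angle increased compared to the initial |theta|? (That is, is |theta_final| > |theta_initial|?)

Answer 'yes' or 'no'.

Answer: yes

Derivation:
Initial: x=-5.0000 theta=-0.2000
After 1 (propagate distance d=23): x=-9.6000 theta=-0.2000
After 2 (thin lens f=49): x=-9.6000 theta=-1/245 (≈-0.0041)
After 3 (propagate distance d=23): x=-475/49 (≈-9.6939) theta=-1/245 (≈-0.0041)
After 4 (thin lens f=56): x=-475/49 (≈-9.6939) theta=2319/13720 (≈0.1690)
After 5 (propagate distance d=21): x=-12043/1960 (≈-6.1444) theta=2319/13720 (≈0.1690)
After 6 (thin lens f=58): x=-12043/1960 (≈-6.1444) theta=218803/795760 (≈0.2750)
After 7 (propagate distance d=50 (to screen)): x=1512673/198940 (≈7.6037) theta=218803/795760 (≈0.2750)
|theta_initial|=0.2000 |theta_final|=218803/795760 (≈0.2750) -> increased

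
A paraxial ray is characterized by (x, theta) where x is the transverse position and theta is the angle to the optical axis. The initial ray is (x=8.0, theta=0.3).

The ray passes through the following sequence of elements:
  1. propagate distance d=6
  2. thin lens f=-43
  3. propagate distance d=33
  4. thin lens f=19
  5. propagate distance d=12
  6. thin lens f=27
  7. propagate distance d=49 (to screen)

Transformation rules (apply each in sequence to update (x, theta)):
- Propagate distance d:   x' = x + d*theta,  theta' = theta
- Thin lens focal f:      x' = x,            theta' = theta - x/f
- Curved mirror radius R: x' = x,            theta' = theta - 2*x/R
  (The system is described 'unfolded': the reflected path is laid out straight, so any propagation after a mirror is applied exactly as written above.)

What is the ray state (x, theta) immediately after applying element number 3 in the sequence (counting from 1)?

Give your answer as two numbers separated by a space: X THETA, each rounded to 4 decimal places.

Answer: 27.2209 0.5279

Derivation:
Initial: x=8.0000 theta=0.3000
After 1 (propagate distance d=6): x=9.8000 theta=0.3000
After 2 (thin lens f=-43): x=9.8000 theta=227/430 (≈0.5279)
After 3 (propagate distance d=33): x=2341/86 (≈27.2209) theta=227/430 (≈0.5279)
Rounded to 4 decimal places: x = 27.2209, theta = 0.5279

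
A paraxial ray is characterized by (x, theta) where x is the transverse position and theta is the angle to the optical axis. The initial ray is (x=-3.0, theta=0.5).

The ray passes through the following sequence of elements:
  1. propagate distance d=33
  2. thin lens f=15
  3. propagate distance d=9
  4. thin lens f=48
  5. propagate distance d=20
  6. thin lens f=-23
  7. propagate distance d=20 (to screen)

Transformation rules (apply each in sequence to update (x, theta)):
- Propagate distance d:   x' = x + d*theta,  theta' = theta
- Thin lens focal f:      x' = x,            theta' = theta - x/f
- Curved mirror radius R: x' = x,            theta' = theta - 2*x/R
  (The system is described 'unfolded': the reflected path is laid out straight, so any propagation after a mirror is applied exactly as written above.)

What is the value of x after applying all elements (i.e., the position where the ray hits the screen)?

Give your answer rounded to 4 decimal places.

Initial: x=-3.0000 theta=0.5000
After 1 (propagate distance d=33): x=13.5000 theta=0.5000
After 2 (thin lens f=15): x=13.5000 theta=-0.4000
After 3 (propagate distance d=9): x=9.9000 theta=-0.4000
After 4 (thin lens f=48): x=9.9000 theta=-97/160 (≈-0.6063)
After 5 (propagate distance d=20): x=-2.2250 theta=-97/160 (≈-0.6063)
After 6 (thin lens f=-23): x=-2.2250 theta=-2587/3680 (≈-0.7030)
After 7 (propagate distance d=20 (to screen)): x=-7491/460 (≈-16.2848) theta=-2587/3680 (≈-0.7030)
Rounded to 4 decimal places: x = -16.2848

Answer: -16.2848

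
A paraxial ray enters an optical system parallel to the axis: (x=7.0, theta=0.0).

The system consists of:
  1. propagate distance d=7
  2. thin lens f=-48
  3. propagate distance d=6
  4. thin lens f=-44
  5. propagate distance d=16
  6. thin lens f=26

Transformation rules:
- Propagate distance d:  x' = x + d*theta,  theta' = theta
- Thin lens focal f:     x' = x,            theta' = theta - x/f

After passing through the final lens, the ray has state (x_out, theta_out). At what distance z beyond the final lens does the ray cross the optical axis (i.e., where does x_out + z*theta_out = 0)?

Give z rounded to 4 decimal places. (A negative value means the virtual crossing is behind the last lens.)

Initial: x=7.0000 theta=0.0000
After 1 (propagate distance d=7): x=7.0000 theta=0.0000
After 2 (thin lens f=-48): x=7.0000 theta=7/48 (≈0.1458)
After 3 (propagate distance d=6): x=7.8750 theta=7/48 (≈0.1458)
After 4 (thin lens f=-44): x=7.8750 theta=343/1056 (≈0.3248)
After 5 (propagate distance d=16): x=3451/264 (≈13.0720) theta=343/1056 (≈0.3248)
After 6 (thin lens f=26): x=3451/264 (≈13.0720) theta=-2443/13728 (≈-0.1780)
z_focus = -x_out/theta_out = -(3451/264)/(-2443/13728) = 25636/349 ≈ 73.4556
Rounded to 4 decimal places: z = 73.4556

Answer: 73.4556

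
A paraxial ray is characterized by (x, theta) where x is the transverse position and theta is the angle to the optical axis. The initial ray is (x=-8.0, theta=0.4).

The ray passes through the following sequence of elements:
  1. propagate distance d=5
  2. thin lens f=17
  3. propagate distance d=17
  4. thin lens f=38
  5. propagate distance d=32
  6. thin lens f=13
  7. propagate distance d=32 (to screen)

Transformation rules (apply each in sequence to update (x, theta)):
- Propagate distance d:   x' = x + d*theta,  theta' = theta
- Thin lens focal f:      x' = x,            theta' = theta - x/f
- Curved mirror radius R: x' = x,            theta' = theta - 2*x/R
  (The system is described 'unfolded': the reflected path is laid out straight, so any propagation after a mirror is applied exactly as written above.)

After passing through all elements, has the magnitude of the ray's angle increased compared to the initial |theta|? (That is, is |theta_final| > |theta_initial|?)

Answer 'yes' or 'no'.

Initial: x=-8.0000 theta=0.4000
After 1 (propagate distance d=5): x=-6.0000 theta=0.4000
After 2 (thin lens f=17): x=-6.0000 theta=64/85 (≈0.7529)
After 3 (propagate distance d=17): x=6.8000 theta=64/85 (≈0.7529)
After 4 (thin lens f=38): x=6.8000 theta=927/1615 (≈0.5740)
After 5 (propagate distance d=32): x=40646/1615 (≈25.1678) theta=927/1615 (≈0.5740)
After 6 (thin lens f=13): x=40646/1615 (≈25.1678) theta=-301/221 (≈-1.3620)
After 7 (propagate distance d=32 (to screen)): x=-386642/20995 (≈-18.4159) theta=-301/221 (≈-1.3620)
|theta_initial|=0.4000 |theta_final|=301/221 (≈1.3620) -> increased

Answer: yes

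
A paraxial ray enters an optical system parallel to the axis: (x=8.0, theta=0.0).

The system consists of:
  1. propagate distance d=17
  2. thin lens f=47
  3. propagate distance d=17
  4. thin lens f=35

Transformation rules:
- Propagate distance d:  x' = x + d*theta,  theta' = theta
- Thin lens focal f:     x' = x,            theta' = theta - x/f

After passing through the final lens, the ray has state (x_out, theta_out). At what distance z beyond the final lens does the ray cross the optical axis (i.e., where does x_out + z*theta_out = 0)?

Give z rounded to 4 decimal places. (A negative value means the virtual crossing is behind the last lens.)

Initial: x=8.0000 theta=0.0000
After 1 (propagate distance d=17): x=8.0000 theta=0.0000
After 2 (thin lens f=47): x=8.0000 theta=-8/47 (≈-0.1702)
After 3 (propagate distance d=17): x=240/47 (≈5.1064) theta=-8/47 (≈-0.1702)
After 4 (thin lens f=35): x=240/47 (≈5.1064) theta=-104/329 (≈-0.3161)
z_focus = -x_out/theta_out = -(240/47)/(-104/329) = 210/13 ≈ 16.1538
Rounded to 4 decimal places: z = 16.1538

Answer: 16.1538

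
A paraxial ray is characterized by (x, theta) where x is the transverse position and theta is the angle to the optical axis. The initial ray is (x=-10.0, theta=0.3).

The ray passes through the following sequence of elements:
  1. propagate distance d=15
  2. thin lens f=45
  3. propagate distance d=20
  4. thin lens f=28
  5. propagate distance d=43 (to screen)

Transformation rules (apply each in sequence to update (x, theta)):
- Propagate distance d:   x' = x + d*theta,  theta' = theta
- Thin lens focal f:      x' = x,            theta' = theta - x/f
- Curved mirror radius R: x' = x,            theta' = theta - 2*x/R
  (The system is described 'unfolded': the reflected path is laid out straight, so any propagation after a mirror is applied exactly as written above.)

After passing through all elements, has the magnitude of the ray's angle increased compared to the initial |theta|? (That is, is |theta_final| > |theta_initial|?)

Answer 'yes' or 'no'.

Answer: yes

Derivation:
Initial: x=-10.0000 theta=0.3000
After 1 (propagate distance d=15): x=-5.5000 theta=0.3000
After 2 (thin lens f=45): x=-5.5000 theta=19/45 (≈0.4222)
After 3 (propagate distance d=20): x=53/18 (≈2.9444) theta=19/45 (≈0.4222)
After 4 (thin lens f=28): x=53/18 (≈2.9444) theta=799/2520 (≈0.3171)
After 5 (propagate distance d=43 (to screen)): x=41777/2520 (≈16.5782) theta=799/2520 (≈0.3171)
|theta_initial|=0.3000 |theta_final|=799/2520 (≈0.3171) -> increased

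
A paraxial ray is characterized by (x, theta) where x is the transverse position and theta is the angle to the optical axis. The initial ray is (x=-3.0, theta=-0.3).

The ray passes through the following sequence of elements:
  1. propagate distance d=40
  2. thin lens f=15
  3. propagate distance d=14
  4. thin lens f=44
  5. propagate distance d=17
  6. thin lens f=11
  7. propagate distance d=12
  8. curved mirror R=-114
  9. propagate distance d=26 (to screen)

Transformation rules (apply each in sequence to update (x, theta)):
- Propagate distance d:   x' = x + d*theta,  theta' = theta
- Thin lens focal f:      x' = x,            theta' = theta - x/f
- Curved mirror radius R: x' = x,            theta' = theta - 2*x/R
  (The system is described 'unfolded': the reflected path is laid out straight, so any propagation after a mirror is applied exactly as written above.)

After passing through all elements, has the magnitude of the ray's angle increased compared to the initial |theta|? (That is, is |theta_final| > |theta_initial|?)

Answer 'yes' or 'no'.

Answer: no

Derivation:
Initial: x=-3.0000 theta=-0.3000
After 1 (propagate distance d=40): x=-15.0000 theta=-0.3000
After 2 (thin lens f=15): x=-15.0000 theta=0.7000
After 3 (propagate distance d=14): x=-5.2000 theta=0.7000
After 4 (thin lens f=44): x=-5.2000 theta=9/11 (≈0.8182)
After 5 (propagate distance d=17): x=479/55 (≈8.7091) theta=9/11 (≈0.8182)
After 6 (thin lens f=11): x=479/55 (≈8.7091) theta=16/605 (≈0.0264)
After 7 (propagate distance d=12): x=5461/605 (≈9.0264) theta=16/605 (≈0.0264)
After 8 (curved mirror R=-114): x=5461/605 (≈9.0264) theta=6373/34485 (≈0.1848)
After 9 (propagate distance d=26 (to screen)): x=95395/6897 (≈13.8314) theta=6373/34485 (≈0.1848)
|theta_initial|=0.3000 |theta_final|=6373/34485 (≈0.1848) -> not increased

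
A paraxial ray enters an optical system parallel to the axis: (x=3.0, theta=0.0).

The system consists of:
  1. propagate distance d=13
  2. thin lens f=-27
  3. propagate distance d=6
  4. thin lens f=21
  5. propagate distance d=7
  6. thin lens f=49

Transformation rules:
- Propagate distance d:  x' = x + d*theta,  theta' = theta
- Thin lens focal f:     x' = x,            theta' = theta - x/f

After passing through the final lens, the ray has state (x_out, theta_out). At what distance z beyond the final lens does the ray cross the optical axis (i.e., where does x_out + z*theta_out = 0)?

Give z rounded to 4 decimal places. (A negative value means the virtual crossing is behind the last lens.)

Answer: 24.9298

Derivation:
Initial: x=3.0000 theta=0.0000
After 1 (propagate distance d=13): x=3.0000 theta=0.0000
After 2 (thin lens f=-27): x=3.0000 theta=1/9 (≈0.1111)
After 3 (propagate distance d=6): x=11/3 (≈3.6667) theta=1/9 (≈0.1111)
After 4 (thin lens f=21): x=11/3 (≈3.6667) theta=-4/63 (≈-0.0635)
After 5 (propagate distance d=7): x=29/9 (≈3.2222) theta=-4/63 (≈-0.0635)
After 6 (thin lens f=49): x=29/9 (≈3.2222) theta=-19/147 (≈-0.1293)
z_focus = -x_out/theta_out = -(29/9)/(-19/147) = 1421/57 ≈ 24.9298
Rounded to 4 decimal places: z = 24.9298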